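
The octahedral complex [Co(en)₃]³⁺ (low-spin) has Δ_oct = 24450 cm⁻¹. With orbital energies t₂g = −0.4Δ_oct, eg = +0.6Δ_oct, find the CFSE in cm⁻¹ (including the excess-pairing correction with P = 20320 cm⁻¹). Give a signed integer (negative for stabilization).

-18040

en is neutral, so the +3 overall charge sits on Co: oxidation state +3.
Group 9 minus oxidation state +3 gives a d⁶ configuration for Co³⁺.
Electron filling gives t₂g⁶ eg⁰.
CFSE(orbital) = 6×(-0.4Δ_oct) + 0×(0.6Δ_oct) = -2.4Δ_oct; with Δ_oct = 24450 cm⁻¹ that is -58680 cm⁻¹.
High-spin d⁶ would be t₂g⁴ eg² with 1 pair; low-spin has 3, so 2 excess pairs cost +2P = +40640 cm⁻¹.
Overall CFSE = -58680 + 40640 = -18040 cm⁻¹.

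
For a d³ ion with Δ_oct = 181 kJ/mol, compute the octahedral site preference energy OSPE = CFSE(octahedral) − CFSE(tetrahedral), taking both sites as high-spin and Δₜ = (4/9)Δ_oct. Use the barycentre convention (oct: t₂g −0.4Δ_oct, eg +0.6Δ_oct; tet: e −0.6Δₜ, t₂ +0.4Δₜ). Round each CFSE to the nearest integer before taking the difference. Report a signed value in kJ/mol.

-153

Octahedral high-spin t₂g³ eg⁰: CFSE = -1.2 × 181 = -217 kJ/mol.
Tetrahedral e² t₂¹ gives -0.8Δₜ = -0.8 × (4/9) × 181 = -64 kJ/mol.
OSPE = CFSE(oct) − CFSE(tet) = -217 − (-64) = -153 kJ/mol.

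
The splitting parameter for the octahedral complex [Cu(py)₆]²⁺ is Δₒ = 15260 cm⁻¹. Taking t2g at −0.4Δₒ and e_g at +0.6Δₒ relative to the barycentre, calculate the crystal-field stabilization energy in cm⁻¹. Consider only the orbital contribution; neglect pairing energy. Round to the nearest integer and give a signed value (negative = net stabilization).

-9156

py is neutral, so the +2 overall charge sits on Cu: oxidation state +2.
Cu sits in group 11; removing 2 electrons leaves Cu²⁺ with 11 − 2 = 9 d electrons.
For octahedral d⁹ the high- and low-spin configurations coincide.
The d⁹ electrons fill as t2g^6 e_g^3.
CFSE(orbital) = 6×(-0.4Δₒ) + 3×(0.6Δₒ) = -0.6Δₒ; with Δₒ = 15260 cm⁻¹ that is -9156 cm⁻¹.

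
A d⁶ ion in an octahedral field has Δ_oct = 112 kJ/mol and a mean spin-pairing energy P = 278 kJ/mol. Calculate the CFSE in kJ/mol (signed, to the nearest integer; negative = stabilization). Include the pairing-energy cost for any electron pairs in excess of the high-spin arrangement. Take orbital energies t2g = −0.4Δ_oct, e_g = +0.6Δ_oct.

-45

Here Δ_oct < P (112 < 278), so the high-spin state is favoured.
Filling d⁶ accordingly: t2g^4 e_g^2.
Orbital CFSE = -0.4Δ_oct = -0.4 × 112 = -45 kJ/mol.
High-spin has no excess pairs, so no pairing correction applies.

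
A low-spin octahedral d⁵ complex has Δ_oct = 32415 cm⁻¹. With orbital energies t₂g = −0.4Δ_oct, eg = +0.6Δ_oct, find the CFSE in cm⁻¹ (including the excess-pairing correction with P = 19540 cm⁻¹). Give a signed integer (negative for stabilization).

The d⁵ electrons fill as t₂g⁵ eg⁰.
CFSE(orbital) = 5×(-0.4Δ_oct) + 0×(0.6Δ_oct) = -2.0Δ_oct; with Δ_oct = 32415 cm⁻¹ that is -64830 cm⁻¹.
High-spin d⁵ would be t₂g³ eg² with 0 pairs; low-spin has 2, so 2 excess pairs cost +2P = +39080 cm⁻¹.
Combining: -64830 + 39080 = -25750 cm⁻¹.

-25750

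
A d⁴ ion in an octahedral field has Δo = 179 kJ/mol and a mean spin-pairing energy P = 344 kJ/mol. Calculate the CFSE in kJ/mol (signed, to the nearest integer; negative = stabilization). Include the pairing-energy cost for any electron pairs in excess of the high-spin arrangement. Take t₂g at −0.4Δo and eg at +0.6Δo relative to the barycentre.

With Δo < P the complex is high-spin.
That gives t₂g³ eg¹.
Orbital CFSE = -0.6Δo = -0.6 × 179 = -107 kJ/mol.
High-spin has no excess pairs, so no pairing correction applies.

-107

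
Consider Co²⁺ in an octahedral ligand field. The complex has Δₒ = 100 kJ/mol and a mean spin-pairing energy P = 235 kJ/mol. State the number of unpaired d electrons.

Co sits in group 9; removing 2 electrons leaves Co²⁺ with 9 − 2 = 7 d electrons.
Since Δₒ = 100 kJ/mol < P = 235 kJ/mol, the complex adopts the high-spin configuration.
Filling d⁷ accordingly: t2g^5 e_g^2.
Unpaired electrons: 3.

3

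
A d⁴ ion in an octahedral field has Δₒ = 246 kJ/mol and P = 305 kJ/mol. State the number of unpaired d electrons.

4

Δₒ < P, so pairing is avoided: the ground state is high-spin.
Filling d⁴ accordingly: t2g^3 e_g^1.
Unpaired electrons: 4.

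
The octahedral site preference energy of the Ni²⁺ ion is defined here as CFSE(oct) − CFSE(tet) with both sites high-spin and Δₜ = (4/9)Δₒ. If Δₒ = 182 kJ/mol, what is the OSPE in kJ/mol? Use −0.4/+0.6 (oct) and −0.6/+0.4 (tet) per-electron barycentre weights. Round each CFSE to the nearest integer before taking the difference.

Ni²⁺: group 10, so d-count = 10 − 2 = 8.
In an octahedral site d⁸ (HS) is t₂g⁶ eg², giving CFSE(oct) = -1.2Δₒ = -218 kJ/mol.
Tetrahedral: e⁴ t₂⁴, CFSE = 4(−0.6) + 4(+0.4) = -0.8Δₜ = -0.8 × (4/9) × 182 = -65 kJ/mol.
OSPE = CFSE(oct) − CFSE(tet) = -218 − (-65) = -153 kJ/mol.

-153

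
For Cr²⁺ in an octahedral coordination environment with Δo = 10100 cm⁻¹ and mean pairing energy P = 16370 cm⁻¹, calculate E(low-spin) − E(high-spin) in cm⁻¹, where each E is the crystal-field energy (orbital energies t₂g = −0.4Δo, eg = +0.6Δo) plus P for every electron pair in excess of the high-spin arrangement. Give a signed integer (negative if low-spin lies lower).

Cr sits in group 6; removing 2 electrons leaves Cr²⁺ with 6 − 2 = 4 d electrons.
High-spin: t₂g³ eg¹, CFSE = -0.6Δo = -6060 cm⁻¹.
For low-spin the configuration is t₂g⁴ eg⁰: orbital energy -1.6 × 10100 = -16160 cm⁻¹, and 1 additional pair relative to high-spin adds 16370 cm⁻¹, giving 210 cm⁻¹.
The difference is 210 − (-6060) = 6270 cm⁻¹, so high-spin lies lower.

6270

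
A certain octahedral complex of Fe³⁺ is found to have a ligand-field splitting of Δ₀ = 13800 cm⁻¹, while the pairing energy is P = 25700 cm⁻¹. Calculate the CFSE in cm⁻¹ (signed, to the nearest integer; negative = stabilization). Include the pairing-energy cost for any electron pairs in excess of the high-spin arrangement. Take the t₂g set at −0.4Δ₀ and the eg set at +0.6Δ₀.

0

Group 8 minus oxidation state +3 gives a d⁵ configuration for Fe³⁺.
Since Δ₀ = 13800 cm⁻¹ < P = 25700 cm⁻¹, the complex adopts the high-spin configuration.
Filling d⁵ accordingly: t₂g³ eg².
Orbital CFSE = 0.0Δ₀ = 0.0 × 13800 = 0 cm⁻¹.
High-spin has no excess pairs, so no pairing correction applies.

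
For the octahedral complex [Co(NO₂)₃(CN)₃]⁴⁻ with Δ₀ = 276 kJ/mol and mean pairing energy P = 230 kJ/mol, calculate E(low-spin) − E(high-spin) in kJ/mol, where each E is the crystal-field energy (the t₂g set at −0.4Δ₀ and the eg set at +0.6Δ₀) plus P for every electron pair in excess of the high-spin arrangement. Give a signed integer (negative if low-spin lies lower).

-46

Ligand charges: 3×(-1) from NO₂⁻ and 3×(-1) from CN⁻ sum to -6; with overall charge -4, Co is +2.
Co²⁺: group 9, so d-count = 9 − 2 = 7.
High-spin: t₂g⁵ eg², CFSE = -0.8Δ₀ = -221 kJ/mol.
Low-spin: t₂g⁶ eg¹, orbital CFSE = -1.8Δ₀ = -497 kJ/mol; plus 1 excess pair × P = +230 kJ/mol; total -267 kJ/mol.
E(LS) − E(HS) = -267 − (-221) = -46 kJ/mol.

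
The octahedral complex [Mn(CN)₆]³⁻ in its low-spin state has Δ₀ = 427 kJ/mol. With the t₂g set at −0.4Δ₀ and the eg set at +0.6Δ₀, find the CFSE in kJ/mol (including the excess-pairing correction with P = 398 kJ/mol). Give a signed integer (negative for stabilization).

-285

Each CN⁻ contributes -1; 6 × (-1) = -6. With overall charge -3, Mn is in the +3 oxidation state.
Mn is in group 7, so Mn³⁺ is d⁴ (7 − 3 = 4).
Configuration: t₂g⁴ eg⁰.
Orbital CFSE = 4(-0.4) + 0(0.6) = -1.6Δ₀ = -1.6 × 427 = -683 kJ/mol.
Pairing penalty: 1 pair vs 0 in the high-spin reference → 1 extra × P = 398 kJ/mol.
Combining: -683 + 398 = -285 kJ/mol.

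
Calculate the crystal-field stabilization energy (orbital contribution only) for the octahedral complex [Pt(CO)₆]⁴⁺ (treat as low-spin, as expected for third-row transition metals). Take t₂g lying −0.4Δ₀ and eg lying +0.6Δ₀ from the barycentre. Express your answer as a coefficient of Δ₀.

CO is neutral, so the +4 overall charge sits on Pt: oxidation state +4.
Group 10 minus oxidation state +4 gives a d⁶ configuration for Pt⁴⁺.
Configuration: t₂g⁶ eg⁰.
CFSE = 6(-0.4Δ₀) + 0(0.6Δ₀) = -2.4Δ₀ + 0.0Δ₀ = -2.4Δ₀.

-2.4 Δ₀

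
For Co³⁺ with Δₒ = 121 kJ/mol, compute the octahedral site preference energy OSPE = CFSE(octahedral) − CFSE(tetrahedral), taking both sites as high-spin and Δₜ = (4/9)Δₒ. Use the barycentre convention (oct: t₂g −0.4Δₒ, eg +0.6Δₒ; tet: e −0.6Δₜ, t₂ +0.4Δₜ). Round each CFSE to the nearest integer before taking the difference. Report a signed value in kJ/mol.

Co³⁺: group 9, so d-count = 9 − 3 = 6.
In an octahedral site d⁶ (HS) is t₂g⁴ eg², giving CFSE(oct) = -0.4Δₒ = -48 kJ/mol.
Tetrahedral: e³ t₂³, CFSE = 3(−0.6) + 3(+0.4) = -0.6Δₜ = -0.6 × (4/9) × 121 = -32 kJ/mol.
Subtracting, OSPE = -48 − (-32) = -16 kJ/mol.

-16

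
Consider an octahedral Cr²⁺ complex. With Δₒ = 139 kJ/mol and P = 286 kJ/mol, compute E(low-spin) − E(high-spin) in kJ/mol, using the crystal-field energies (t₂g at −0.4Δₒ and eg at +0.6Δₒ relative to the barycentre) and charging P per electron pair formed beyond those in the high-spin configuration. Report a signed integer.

147

Cr²⁺: group 6, so d-count = 6 − 2 = 4.
In the high-spin limit (t₂g³ eg¹) the orbital term is -0.6Δₒ = -83 kJ/mol, with no excess pairing.
For low-spin the configuration is t₂g⁴ eg⁰: orbital energy -1.6 × 139 = -222 kJ/mol, and 1 additional pair relative to high-spin adds 286 kJ/mol, giving 64 kJ/mol.
E(LS) − E(HS) = 64 − (-83) = 147 kJ/mol.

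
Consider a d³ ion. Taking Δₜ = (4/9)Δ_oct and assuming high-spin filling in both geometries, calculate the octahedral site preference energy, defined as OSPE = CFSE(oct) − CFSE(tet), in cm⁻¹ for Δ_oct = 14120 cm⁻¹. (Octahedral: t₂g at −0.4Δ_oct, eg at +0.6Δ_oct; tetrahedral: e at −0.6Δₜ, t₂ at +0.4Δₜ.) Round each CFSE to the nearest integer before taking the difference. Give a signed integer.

-11924

In an octahedral site d³ (HS) is t₂g³ eg⁰, giving CFSE(oct) = -1.2Δ_oct = -16944 cm⁻¹.
Tetrahedral e² t₂¹ gives -0.8Δₜ = -0.8 × (4/9) × 14120 = -5020 cm⁻¹.
OSPE = -16944 − (-5020) = -11924 cm⁻¹.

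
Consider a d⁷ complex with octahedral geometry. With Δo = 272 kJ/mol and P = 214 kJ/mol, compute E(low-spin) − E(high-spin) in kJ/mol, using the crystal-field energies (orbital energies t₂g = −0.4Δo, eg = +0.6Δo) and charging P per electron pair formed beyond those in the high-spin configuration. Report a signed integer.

-58

In the high-spin limit (t₂g⁵ eg²) the orbital term is -0.8Δo = -218 kJ/mol, with no excess pairing.
For low-spin the configuration is t₂g⁶ eg¹: orbital energy -1.8 × 272 = -490 kJ/mol, and 1 additional pair relative to high-spin adds 214 kJ/mol, giving -276 kJ/mol.
The difference is -276 − (-218) = -58 kJ/mol, so low-spin lies lower.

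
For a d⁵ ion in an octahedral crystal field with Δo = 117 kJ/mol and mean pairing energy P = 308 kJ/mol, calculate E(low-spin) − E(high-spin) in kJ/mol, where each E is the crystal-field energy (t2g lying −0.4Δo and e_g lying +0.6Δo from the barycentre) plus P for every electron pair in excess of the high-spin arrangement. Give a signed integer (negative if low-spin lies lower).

382

In the high-spin limit (t2g^3 e_g^2) the orbital term is 0.0Δo = 0 kJ/mol, with no excess pairing.
For low-spin the configuration is t2g^5 e_g^0: orbital energy -2.0 × 117 = -234 kJ/mol, and 2 additional pairs relative to high-spin add 616 kJ/mol, giving 382 kJ/mol.
E(LS) − E(HS) = 382 − (0) = 382 kJ/mol.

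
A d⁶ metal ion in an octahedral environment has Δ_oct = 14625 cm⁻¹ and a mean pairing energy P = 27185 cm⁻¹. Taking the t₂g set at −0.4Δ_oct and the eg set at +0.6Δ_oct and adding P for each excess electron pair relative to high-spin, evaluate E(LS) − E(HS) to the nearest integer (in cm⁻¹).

High-spin: t₂g⁴ eg², CFSE = -0.4Δ_oct = -5850 cm⁻¹.
Low-spin: t₂g⁶ eg⁰, orbital CFSE = -2.4Δ_oct = -35100 cm⁻¹; plus 2 excess pairs × P = +54370 cm⁻¹; total 19270 cm⁻¹.
The difference is 19270 − (-5850) = 25120 cm⁻¹, so high-spin lies lower.

25120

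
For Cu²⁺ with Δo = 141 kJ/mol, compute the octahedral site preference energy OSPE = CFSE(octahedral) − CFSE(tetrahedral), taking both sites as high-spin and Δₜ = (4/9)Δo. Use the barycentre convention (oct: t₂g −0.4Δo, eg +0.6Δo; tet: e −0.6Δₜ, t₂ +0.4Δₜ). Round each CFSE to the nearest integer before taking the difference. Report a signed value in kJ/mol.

-60

Cu²⁺: group 11, so d-count = 11 − 2 = 9.
In an octahedral site d⁹ (HS) is t₂g⁶ eg³, giving CFSE(oct) = -0.6Δo = -85 kJ/mol.
Tetrahedral e⁴ t₂⁵ gives -0.4Δₜ = -0.4 × (4/9) × 141 = -25 kJ/mol.
OSPE = -85 − (-25) = -60 kJ/mol.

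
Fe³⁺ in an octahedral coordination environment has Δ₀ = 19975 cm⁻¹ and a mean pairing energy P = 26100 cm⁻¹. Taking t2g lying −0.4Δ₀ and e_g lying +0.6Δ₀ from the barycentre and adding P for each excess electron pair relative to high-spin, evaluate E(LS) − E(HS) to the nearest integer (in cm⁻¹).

12250

Fe sits in group 8; removing 3 electrons leaves Fe³⁺ with 8 − 3 = 5 d electrons.
High-spin d⁵ fills as t2g^3 e_g^2 with CFSE 3(−0.4) + 2(+0.6) = 0.0Δ₀ = 0 cm⁻¹.
For low-spin the configuration is t2g^5 e_g^0: orbital energy -2.0 × 19975 = -39950 cm⁻¹, and 2 additional pairs relative to high-spin add 52200 cm⁻¹, giving 12250 cm⁻¹.
The difference is 12250 − (0) = 12250 cm⁻¹, so high-spin lies lower.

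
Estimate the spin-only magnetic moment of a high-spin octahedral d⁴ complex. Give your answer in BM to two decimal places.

Configuration: t₂g³ eg¹ → 4 unpaired electrons.
μ(spin-only) = √[4(4+2)] = √24 ≈ 4.90 BM.

4.90 BM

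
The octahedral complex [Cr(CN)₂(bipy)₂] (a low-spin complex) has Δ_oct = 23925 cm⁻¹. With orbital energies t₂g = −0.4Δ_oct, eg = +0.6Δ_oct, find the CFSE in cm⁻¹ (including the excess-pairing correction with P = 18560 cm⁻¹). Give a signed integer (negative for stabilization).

-19720

Ligand charges: 2×(-1) from CN⁻ and 2×(+0) from bipy sum to -2; with overall charge +0, Cr is +2.
Group 6 minus oxidation state +2 gives a d⁴ configuration for Cr²⁺.
Configuration: t₂g⁴ eg⁰.
The orbital stabilization is -1.6Δ_oct = -1.6 × 23925 = -38280 cm⁻¹.
Pairing penalty: 1 pair vs 0 in the high-spin reference → 1 extra × P = 18560 cm⁻¹.
Combining: -38280 + 18560 = -19720 cm⁻¹.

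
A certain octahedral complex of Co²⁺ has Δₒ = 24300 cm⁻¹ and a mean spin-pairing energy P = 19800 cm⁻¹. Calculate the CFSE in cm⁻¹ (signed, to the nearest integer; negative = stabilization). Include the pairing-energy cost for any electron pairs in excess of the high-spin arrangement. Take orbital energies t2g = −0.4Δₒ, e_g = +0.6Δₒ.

-23940

Group 9 minus oxidation state +2 gives a d⁷ configuration for Co²⁺.
Δₒ > P, so pairing is preferred: the ground state is low-spin.
Filling d⁷ accordingly: t2g^6 e_g^1.
Orbital CFSE = -1.8Δₒ = -1.8 × 24300 = -43740 cm⁻¹.
Excess pairs vs high-spin: 3 − 2 = 1; pairing cost = +19800 cm⁻¹.
Net CFSE = -43740 + 19800 = -23940 cm⁻¹.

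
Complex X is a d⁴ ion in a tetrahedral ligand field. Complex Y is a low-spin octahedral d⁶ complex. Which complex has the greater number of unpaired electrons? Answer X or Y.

X: Tetrahedral splitting is small, so the complex is high-spin; e² t₂² → 4 unpaired.
Y: t₂g⁶ eg⁰ → 0 unpaired.
So X has more unpaired electrons.

X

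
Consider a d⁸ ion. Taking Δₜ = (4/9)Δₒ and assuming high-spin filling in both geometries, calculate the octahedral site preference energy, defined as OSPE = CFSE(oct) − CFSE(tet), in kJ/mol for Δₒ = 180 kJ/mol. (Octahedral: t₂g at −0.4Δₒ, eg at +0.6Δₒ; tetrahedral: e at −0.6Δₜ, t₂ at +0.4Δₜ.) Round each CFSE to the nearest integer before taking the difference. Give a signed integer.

In an octahedral site d⁸ (HS) is t₂g⁶ eg², giving CFSE(oct) = -1.2Δₒ = -216 kJ/mol.
Tetrahedral: e⁴ t₂⁴, CFSE = 4(−0.6) + 4(+0.4) = -0.8Δₜ = -0.8 × (4/9) × 180 = -64 kJ/mol.
Subtracting, OSPE = -216 − (-64) = -152 kJ/mol.

-152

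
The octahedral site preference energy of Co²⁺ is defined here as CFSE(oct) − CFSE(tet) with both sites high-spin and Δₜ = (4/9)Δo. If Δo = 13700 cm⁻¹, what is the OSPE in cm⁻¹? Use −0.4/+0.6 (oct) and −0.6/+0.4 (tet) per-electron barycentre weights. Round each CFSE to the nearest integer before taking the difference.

Group 9 minus oxidation state +2 gives a d⁷ configuration for Co²⁺.
Octahedral high-spin t2g^5 e_g^2: CFSE = -0.8 × 13700 = -10960 cm⁻¹.
In a tetrahedral site the filling is e^4 t2^3: CFSE(tet) = -1.2Δₜ = -1.2 × (4/9)(13700) = -7307 cm⁻¹.
OSPE = CFSE(oct) − CFSE(tet) = -10960 − (-7307) = -3653 cm⁻¹.

-3653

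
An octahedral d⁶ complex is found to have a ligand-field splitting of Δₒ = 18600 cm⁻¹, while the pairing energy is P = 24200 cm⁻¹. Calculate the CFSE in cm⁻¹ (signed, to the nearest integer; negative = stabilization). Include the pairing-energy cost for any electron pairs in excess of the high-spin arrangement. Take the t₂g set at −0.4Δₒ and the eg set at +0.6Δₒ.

-7440

Here Δₒ < P (18600 < 24200), so the high-spin state is favoured.
Configuration: t₂g⁴ eg².
Orbital CFSE = -0.4Δₒ = -0.4 × 18600 = -7440 cm⁻¹.
High-spin has no excess pairs, so no pairing correction applies.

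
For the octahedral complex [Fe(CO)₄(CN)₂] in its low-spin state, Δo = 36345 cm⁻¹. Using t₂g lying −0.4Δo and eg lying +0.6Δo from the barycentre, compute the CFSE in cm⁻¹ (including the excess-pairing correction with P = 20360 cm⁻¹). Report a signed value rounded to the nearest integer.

-46508

Ligand charges: 4×(+0) from CO and 2×(-1) from CN⁻ sum to -2; with overall charge +0, Fe is +2.
Fe sits in group 8; removing 2 electrons leaves Fe²⁺ with 8 − 2 = 6 d electrons.
Electron filling gives t₂g⁶ eg⁰.
Orbital CFSE = 6(-0.4) + 0(0.6) = -2.4Δo = -2.4 × 36345 = -87228 cm⁻¹.
Relative to high-spin t₂g⁴ eg² (1 paired), the low-spin configuration has 2 additional pairs, contributing +2 × 20360 = +40720 cm⁻¹.
Net CFSE = -87228 + 40720 = -46508 cm⁻¹.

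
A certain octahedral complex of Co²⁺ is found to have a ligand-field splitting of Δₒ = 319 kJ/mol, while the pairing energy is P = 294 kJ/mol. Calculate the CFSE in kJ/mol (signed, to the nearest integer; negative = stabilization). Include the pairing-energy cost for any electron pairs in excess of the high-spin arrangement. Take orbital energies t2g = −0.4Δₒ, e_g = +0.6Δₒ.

Co sits in group 9; removing 2 electrons leaves Co²⁺ with 9 − 2 = 7 d electrons.
Since Δₒ = 319 kJ/mol > P = 294 kJ/mol, the complex adopts the low-spin configuration.
Configuration: t2g^6 e_g^1.
Orbital CFSE = -1.8Δₒ = -1.8 × 319 = -574 kJ/mol.
Excess pairs vs high-spin: 3 − 2 = 1; pairing cost = +294 kJ/mol.
Net CFSE = -574 + 294 = -280 kJ/mol.

-280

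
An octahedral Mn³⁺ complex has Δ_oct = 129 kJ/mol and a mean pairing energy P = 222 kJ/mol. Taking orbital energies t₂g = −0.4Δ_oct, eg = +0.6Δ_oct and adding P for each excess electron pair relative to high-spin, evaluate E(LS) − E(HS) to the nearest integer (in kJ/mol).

Mn³⁺: group 7, so d-count = 7 − 3 = 4.
High-spin d⁴ fills as t₂g³ eg¹ with CFSE 3(−0.4) + 1(+0.6) = -0.6Δ_oct = -77 kJ/mol.
For low-spin the configuration is t₂g⁴ eg⁰: orbital energy -1.6 × 129 = -206 kJ/mol, and 1 additional pair relative to high-spin adds 222 kJ/mol, giving 16 kJ/mol.
E(LS) − E(HS) = 16 − (-77) = 93 kJ/mol.

93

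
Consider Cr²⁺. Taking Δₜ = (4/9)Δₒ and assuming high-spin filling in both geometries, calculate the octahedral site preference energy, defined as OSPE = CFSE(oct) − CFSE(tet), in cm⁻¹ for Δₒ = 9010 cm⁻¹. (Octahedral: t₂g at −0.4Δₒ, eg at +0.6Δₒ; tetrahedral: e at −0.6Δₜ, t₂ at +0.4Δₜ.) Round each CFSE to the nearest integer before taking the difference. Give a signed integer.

Cr²⁺: group 6, so d-count = 6 − 2 = 4.
Octahedral high-spin t₂g³ eg¹: CFSE = -0.6 × 9010 = -5406 cm⁻¹.
Tetrahedral: e² t₂², CFSE = 2(−0.6) + 2(+0.4) = -0.4Δₜ = -0.4 × (4/9) × 9010 = -1602 cm⁻¹.
Subtracting, OSPE = -5406 − (-1602) = -3804 cm⁻¹.

-3804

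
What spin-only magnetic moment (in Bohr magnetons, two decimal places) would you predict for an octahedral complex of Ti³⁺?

1.73 Bohr magnetons

Ti³⁺: group 4, so d-count = 4 − 3 = 1.
For octahedral d¹ the high- and low-spin configurations coincide.
Configuration: t2g^1 e_g^0 → 1 unpaired electron.
μ(spin-only) = √[1(1+2)] = √3 ≈ 1.73 Bohr magnetons.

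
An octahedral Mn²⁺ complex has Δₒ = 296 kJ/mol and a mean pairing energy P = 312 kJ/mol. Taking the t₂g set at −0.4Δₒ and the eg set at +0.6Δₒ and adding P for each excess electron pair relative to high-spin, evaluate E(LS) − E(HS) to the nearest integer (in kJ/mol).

Mn is in group 7, so Mn²⁺ is d⁵ (7 − 2 = 5).
High-spin: t₂g³ eg², CFSE = 0.0Δₒ = 0 kJ/mol.
For low-spin the configuration is t₂g⁵ eg⁰: orbital energy -2.0 × 296 = -592 kJ/mol, and 2 additional pairs relative to high-spin add 624 kJ/mol, giving 32 kJ/mol.
E(LS) − E(HS) = 32 − (0) = 32 kJ/mol.

32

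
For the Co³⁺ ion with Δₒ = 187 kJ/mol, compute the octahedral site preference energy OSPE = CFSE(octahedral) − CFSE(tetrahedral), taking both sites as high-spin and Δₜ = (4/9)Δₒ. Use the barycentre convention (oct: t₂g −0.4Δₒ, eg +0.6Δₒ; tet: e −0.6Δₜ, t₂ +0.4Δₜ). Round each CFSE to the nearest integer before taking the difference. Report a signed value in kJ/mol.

Co³⁺: group 9, so d-count = 9 − 3 = 6.
Octahedral high-spin t₂g⁴ eg²: CFSE = -0.4 × 187 = -75 kJ/mol.
Tetrahedral e³ t₂³ gives -0.6Δₜ = -0.6 × (4/9) × 187 = -50 kJ/mol.
Subtracting, OSPE = -75 − (-50) = -25 kJ/mol.

-25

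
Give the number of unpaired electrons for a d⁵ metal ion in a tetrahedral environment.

5

With tetrahedral geometry the complex is necessarily high-spin.
Configuration: e^2 t2^3, giving 5 unpaired electrons.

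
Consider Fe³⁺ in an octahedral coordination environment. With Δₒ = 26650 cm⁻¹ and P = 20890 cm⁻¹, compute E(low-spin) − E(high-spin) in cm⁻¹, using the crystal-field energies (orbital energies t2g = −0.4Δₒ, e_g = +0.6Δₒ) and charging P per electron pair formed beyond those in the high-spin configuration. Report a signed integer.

Fe is in group 8, so Fe³⁺ is d⁵ (8 − 3 = 5).
High-spin d⁵ fills as t2g^3 e_g^2 with CFSE 3(−0.4) + 2(+0.6) = 0.0Δₒ = 0 cm⁻¹.
For low-spin the configuration is t2g^5 e_g^0: orbital energy -2.0 × 26650 = -53300 cm⁻¹, and 2 additional pairs relative to high-spin add 41780 cm⁻¹, giving -11520 cm⁻¹.
The difference is -11520 − (0) = -11520 cm⁻¹, so low-spin lies lower.

-11520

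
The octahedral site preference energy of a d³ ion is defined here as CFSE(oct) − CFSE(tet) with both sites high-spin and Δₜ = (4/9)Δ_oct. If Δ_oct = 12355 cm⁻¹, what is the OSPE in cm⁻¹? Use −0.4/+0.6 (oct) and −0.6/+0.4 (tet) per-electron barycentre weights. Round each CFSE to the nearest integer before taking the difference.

-10433

In an octahedral site d³ (HS) is t₂g³ eg⁰, giving CFSE(oct) = -1.2Δ_oct = -14826 cm⁻¹.
Tetrahedral e² t₂¹ gives -0.8Δₜ = -0.8 × (4/9) × 12355 = -4393 cm⁻¹.
OSPE = -14826 − (-4393) = -10433 cm⁻¹.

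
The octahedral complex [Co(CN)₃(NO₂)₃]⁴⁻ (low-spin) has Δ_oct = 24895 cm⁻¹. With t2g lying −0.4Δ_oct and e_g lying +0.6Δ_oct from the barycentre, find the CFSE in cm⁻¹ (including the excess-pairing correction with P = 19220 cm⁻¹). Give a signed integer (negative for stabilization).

-25591

Ligand charges: 3×(-1) from CN⁻ and 3×(-1) from NO₂⁻ sum to -6; with overall charge -4, Co is +2.
Group 9 minus oxidation state +2 gives a d⁷ configuration for Co²⁺.
Electron filling gives t2g^6 e_g^1.
The orbital stabilization is -1.8Δ_oct = -1.8 × 24895 = -44811 cm⁻¹.
Pairing penalty: 3 pairs vs 2 in the high-spin reference → 1 extra × P = 19220 cm⁻¹.
Combining: -44811 + 19220 = -25591 cm⁻¹.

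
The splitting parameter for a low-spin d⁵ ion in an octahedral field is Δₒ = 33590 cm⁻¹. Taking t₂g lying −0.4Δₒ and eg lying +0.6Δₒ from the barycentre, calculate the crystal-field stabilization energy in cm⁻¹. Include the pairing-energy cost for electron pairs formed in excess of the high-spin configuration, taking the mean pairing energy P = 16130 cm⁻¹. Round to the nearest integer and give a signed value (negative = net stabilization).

Electron filling gives t₂g⁵ eg⁰.
Orbital CFSE = 5(-0.4) + 0(0.6) = -2.0Δₒ = -2.0 × 33590 = -67180 cm⁻¹.
Relative to high-spin t₂g³ eg² (0 paired), the low-spin configuration has 2 additional pairs, contributing +2 × 16130 = +32260 cm⁻¹.
Overall CFSE = -67180 + 32260 = -34920 cm⁻¹.

-34920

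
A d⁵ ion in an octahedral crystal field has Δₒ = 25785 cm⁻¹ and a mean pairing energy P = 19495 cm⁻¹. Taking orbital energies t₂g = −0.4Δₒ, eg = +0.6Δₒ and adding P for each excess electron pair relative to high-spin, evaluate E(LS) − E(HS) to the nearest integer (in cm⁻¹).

High-spin d⁵ fills as t₂g³ eg² with CFSE 3(−0.4) + 2(+0.6) = 0.0Δₒ = 0 cm⁻¹.
Low-spin t₂g⁵ eg⁰ gives -2.0Δₒ = -51570 cm⁻¹, but forming 2 extra pairs costs 2P = 38990 cm⁻¹, so E(LS) = -51570 + 38990 = -12580 cm⁻¹.
The difference is -12580 − (0) = -12580 cm⁻¹, so low-spin lies lower.

-12580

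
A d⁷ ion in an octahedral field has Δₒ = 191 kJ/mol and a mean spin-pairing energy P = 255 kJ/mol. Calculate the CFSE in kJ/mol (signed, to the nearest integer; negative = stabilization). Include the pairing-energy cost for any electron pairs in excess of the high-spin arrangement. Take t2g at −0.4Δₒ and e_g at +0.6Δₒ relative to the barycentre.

With Δₒ < P the complex is high-spin.
That gives t2g^5 e_g^2.
Orbital CFSE = -0.8Δₒ = -0.8 × 191 = -153 kJ/mol.
High-spin has no excess pairs, so no pairing correction applies.

-153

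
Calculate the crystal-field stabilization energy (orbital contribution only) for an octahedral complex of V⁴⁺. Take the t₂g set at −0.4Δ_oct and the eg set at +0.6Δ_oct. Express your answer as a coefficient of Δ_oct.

-0.4 Δ_oct

Group 5 minus oxidation state +4 gives a d¹ configuration for V⁴⁺.
Configuration: t₂g¹ eg⁰.
CFSE = 1(-0.4Δ_oct) + 0(0.6Δ_oct) = -0.4Δ_oct + 0.0Δ_oct = -0.4Δ_oct.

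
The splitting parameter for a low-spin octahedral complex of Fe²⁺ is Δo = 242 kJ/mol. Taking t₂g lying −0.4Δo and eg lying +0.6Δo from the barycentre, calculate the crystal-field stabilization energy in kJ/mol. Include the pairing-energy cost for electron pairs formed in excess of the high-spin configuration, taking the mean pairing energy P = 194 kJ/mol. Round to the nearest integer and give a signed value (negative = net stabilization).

Group 8 minus oxidation state +2 gives a d⁶ configuration for Fe²⁺.
Configuration: t₂g⁶ eg⁰.
CFSE(orbital) = 6×(-0.4Δo) + 0×(0.6Δo) = -2.4Δo; with Δo = 242 kJ/mol that is -581 kJ/mol.
Relative to high-spin t₂g⁴ eg² (1 paired), the low-spin configuration has 2 additional pairs, contributing +2 × 194 = +388 kJ/mol.
Net CFSE = -581 + 388 = -193 kJ/mol.

-193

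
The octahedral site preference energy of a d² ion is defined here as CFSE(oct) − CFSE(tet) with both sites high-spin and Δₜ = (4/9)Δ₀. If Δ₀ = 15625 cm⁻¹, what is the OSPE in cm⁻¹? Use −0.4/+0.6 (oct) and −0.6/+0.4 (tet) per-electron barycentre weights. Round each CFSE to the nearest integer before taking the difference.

Octahedral high-spin t₂g² eg⁰: CFSE = -0.8 × 15625 = -12500 cm⁻¹.
Tetrahedral: e² t₂⁰, CFSE = 2(−0.6) + 0(+0.4) = -1.2Δₜ = -1.2 × (4/9) × 15625 = -8333 cm⁻¹.
OSPE = -12500 − (-8333) = -4167 cm⁻¹.

-4167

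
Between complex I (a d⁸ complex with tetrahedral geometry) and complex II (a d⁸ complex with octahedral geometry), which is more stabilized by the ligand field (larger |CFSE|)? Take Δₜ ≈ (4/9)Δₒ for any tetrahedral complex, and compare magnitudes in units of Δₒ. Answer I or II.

II

I: With tetrahedral geometry the complex is necessarily high-spin; e⁴ t₂⁴, CFSE = -0.8Δₜ ≈ -0.36Δₒ.
II: For octahedral d⁸ the high- and low-spin configurations coincide; t2g^6 e_g^2, CFSE = -1.2Δₒ.
So II has the larger |CFSE|.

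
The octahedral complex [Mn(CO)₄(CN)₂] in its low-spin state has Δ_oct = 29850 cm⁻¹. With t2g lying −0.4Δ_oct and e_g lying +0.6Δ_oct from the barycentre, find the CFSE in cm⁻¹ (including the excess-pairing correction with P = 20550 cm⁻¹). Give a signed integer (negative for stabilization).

Ligand charges: 4×(+0) from CO and 2×(-1) from CN⁻ sum to -2; with overall charge +0, Mn is +2.
Group 7 minus oxidation state +2 gives a d⁵ configuration for Mn²⁺.
The d⁵ electrons fill as t2g^5 e_g^0.
The orbital stabilization is -2.0Δ_oct = -2.0 × 29850 = -59700 cm⁻¹.
High-spin d⁵ would be t2g^3 e_g^2 with 0 pairs; low-spin has 2, so 2 excess pairs cost +2P = +41100 cm⁻¹.
Net CFSE = -59700 + 41100 = -18600 cm⁻¹.

-18600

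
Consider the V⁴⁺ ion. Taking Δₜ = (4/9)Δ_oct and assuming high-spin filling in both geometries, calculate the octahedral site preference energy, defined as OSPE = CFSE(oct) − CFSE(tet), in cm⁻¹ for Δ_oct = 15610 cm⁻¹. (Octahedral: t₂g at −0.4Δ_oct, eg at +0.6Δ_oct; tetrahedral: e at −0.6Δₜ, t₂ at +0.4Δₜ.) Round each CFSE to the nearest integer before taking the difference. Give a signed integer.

-2081

Group 5 minus oxidation state +4 gives a d¹ configuration for V⁴⁺.
In an octahedral site d¹ (HS) is t₂g¹ eg⁰, giving CFSE(oct) = -0.4Δ_oct = -6244 cm⁻¹.
Tetrahedral e¹ t₂⁰ gives -0.6Δₜ = -0.6 × (4/9) × 15610 = -4163 cm⁻¹.
Subtracting, OSPE = -6244 − (-4163) = -2081 cm⁻¹.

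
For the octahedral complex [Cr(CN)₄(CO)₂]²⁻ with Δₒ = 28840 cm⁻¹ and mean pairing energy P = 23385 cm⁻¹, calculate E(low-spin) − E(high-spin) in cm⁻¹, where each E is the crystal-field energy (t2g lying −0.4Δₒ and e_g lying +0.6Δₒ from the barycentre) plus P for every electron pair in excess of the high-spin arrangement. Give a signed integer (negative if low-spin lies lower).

Ligand charges: 4×(-1) from CN⁻ and 2×(+0) from CO sum to -4; with overall charge -2, Cr is +2.
Cr²⁺: group 6, so d-count = 6 − 2 = 4.
In the high-spin limit (t2g^3 e_g^1) the orbital term is -0.6Δₒ = -17304 cm⁻¹, with no excess pairing.
For low-spin the configuration is t2g^4 e_g^0: orbital energy -1.6 × 28840 = -46144 cm⁻¹, and 1 additional pair relative to high-spin adds 23385 cm⁻¹, giving -22759 cm⁻¹.
The difference is -22759 − (-17304) = -5455 cm⁻¹, so low-spin lies lower.

-5455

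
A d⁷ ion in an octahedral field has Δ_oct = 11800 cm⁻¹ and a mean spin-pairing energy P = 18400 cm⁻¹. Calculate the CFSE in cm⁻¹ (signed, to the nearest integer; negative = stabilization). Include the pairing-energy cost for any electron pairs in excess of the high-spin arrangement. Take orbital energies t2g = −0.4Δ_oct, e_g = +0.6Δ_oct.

-9440

Since Δ_oct = 11800 cm⁻¹ < P = 18400 cm⁻¹, the complex adopts the high-spin configuration.
That gives t2g^5 e_g^2.
Orbital CFSE = -0.8Δ_oct = -0.8 × 11800 = -9440 cm⁻¹.
High-spin has no excess pairs, so no pairing correction applies.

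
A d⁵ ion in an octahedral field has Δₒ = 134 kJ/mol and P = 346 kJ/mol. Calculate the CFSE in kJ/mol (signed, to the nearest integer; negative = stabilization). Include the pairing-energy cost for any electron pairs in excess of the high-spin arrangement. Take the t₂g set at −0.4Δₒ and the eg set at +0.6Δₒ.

Δₒ < P, so pairing is avoided: the ground state is high-spin.
Filling d⁵ accordingly: t₂g³ eg².
Orbital CFSE = 0.0Δₒ = 0.0 × 134 = 0 kJ/mol.
High-spin has no excess pairs, so no pairing correction applies.

0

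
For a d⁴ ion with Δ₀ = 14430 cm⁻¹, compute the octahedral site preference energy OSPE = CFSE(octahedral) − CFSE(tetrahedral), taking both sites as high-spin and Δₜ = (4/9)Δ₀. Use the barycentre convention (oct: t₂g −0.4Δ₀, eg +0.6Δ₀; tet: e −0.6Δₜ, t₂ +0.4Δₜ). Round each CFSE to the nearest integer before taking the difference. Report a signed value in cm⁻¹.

Octahedral (high-spin): t2g^3 e_g^1, CFSE = 3(−0.4) + 1(+0.6) = -0.6Δ₀ = -0.6 × 14430 = -8658 cm⁻¹.
Tetrahedral: e^2 t2^2, CFSE = 2(−0.6) + 2(+0.4) = -0.4Δₜ = -0.4 × (4/9) × 14430 = -2565 cm⁻¹.
OSPE = -8658 − (-2565) = -6093 cm⁻¹.

-6093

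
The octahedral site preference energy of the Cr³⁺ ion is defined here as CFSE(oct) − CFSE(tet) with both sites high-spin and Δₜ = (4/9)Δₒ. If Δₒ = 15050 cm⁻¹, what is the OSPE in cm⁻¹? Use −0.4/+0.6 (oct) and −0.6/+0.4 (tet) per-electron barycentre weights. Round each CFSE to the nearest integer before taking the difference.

Group 6 minus oxidation state +3 gives a d³ configuration for Cr³⁺.
In an octahedral site d³ (HS) is t₂g³ eg⁰, giving CFSE(oct) = -1.2Δₒ = -18060 cm⁻¹.
In a tetrahedral site the filling is e² t₂¹: CFSE(tet) = -0.8Δₜ = -0.8 × (4/9)(15050) = -5351 cm⁻¹.
Subtracting, OSPE = -18060 − (-5351) = -12709 cm⁻¹.

-12709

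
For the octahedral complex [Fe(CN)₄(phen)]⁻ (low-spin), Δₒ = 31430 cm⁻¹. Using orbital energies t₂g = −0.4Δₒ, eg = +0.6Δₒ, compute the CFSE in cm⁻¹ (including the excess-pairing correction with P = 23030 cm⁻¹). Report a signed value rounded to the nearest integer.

-16800

Ligand charges: 4×(-1) from CN⁻ and 1×(+0) from phen sum to -4; with overall charge -1, Fe is +3.
Group 8 minus oxidation state +3 gives a d⁵ configuration for Fe³⁺.
The d⁵ electrons fill as t₂g⁵ eg⁰.
CFSE(orbital) = 5×(-0.4Δₒ) + 0×(0.6Δₒ) = -2.0Δₒ; with Δₒ = 31430 cm⁻¹ that is -62860 cm⁻¹.
Relative to high-spin t₂g³ eg² (0 paired), the low-spin configuration has 2 additional pairs, contributing +2 × 23030 = +46060 cm⁻¹.
Combining: -62860 + 46060 = -16800 cm⁻¹.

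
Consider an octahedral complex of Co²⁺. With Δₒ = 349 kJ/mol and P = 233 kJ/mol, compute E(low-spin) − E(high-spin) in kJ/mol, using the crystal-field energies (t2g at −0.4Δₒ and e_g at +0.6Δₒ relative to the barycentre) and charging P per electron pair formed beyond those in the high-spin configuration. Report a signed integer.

-116

Co is in group 9, so Co²⁺ is d⁷ (9 − 2 = 7).
High-spin: t2g^5 e_g^2, CFSE = -0.8Δₒ = -279 kJ/mol.
Low-spin: t2g^6 e_g^1, orbital CFSE = -1.8Δₒ = -628 kJ/mol; plus 1 excess pair × P = +233 kJ/mol; total -395 kJ/mol.
E(LS) − E(HS) = -395 − (-279) = -116 kJ/mol.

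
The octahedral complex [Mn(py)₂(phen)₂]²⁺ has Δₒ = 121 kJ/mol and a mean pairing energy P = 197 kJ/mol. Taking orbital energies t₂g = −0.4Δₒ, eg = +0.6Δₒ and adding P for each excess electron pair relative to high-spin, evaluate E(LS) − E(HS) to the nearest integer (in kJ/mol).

152

Ligand charges: 2×(+0) from py and 2×(+0) from phen sum to +0; with overall charge +2, Mn is +2.
Mn sits in group 7; removing 2 electrons leaves Mn²⁺ with 7 − 2 = 5 d electrons.
High-spin d⁵ fills as t₂g³ eg² with CFSE 3(−0.4) + 2(+0.6) = 0.0Δₒ = 0 kJ/mol.
Low-spin t₂g⁵ eg⁰ gives -2.0Δₒ = -242 kJ/mol, but forming 2 extra pairs costs 2P = 394 kJ/mol, so E(LS) = -242 + 394 = 152 kJ/mol.
E(LS) − E(HS) = 152 − (0) = 152 kJ/mol.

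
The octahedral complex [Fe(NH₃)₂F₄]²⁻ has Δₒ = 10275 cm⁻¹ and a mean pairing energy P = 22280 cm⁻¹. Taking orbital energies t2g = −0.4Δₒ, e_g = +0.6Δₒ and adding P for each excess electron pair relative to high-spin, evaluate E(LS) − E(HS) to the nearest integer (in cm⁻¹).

24010

Ligand charges: 2×(+0) from NH₃ and 4×(-1) from F⁻ sum to -4; with overall charge -2, Fe is +2.
Fe²⁺: group 8, so d-count = 8 − 2 = 6.
In the high-spin limit (t2g^4 e_g^2) the orbital term is -0.4Δₒ = -4110 cm⁻¹, with no excess pairing.
Low-spin t2g^6 e_g^0 gives -2.4Δₒ = -24660 cm⁻¹, but forming 2 extra pairs costs 2P = 44560 cm⁻¹, so E(LS) = -24660 + 44560 = 19900 cm⁻¹.
E(LS) − E(HS) = 19900 − (-4110) = 24010 cm⁻¹.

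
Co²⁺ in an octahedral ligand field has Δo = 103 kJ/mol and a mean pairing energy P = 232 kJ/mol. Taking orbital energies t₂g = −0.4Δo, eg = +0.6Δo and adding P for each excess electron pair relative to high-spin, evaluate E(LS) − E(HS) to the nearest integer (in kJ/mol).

129

Co²⁺: group 9, so d-count = 9 − 2 = 7.
In the high-spin limit (t₂g⁵ eg²) the orbital term is -0.8Δo = -82 kJ/mol, with no excess pairing.
Low-spin: t₂g⁶ eg¹, orbital CFSE = -1.8Δo = -185 kJ/mol; plus 1 excess pair × P = +232 kJ/mol; total 47 kJ/mol.
The difference is 47 − (-82) = 129 kJ/mol, so high-spin lies lower.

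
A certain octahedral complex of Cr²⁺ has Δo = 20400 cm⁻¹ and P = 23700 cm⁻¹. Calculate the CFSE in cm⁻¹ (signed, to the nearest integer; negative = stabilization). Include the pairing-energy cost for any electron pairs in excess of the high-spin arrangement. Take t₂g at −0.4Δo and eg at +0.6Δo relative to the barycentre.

Cr is in group 6, so Cr²⁺ is d⁴ (6 − 2 = 4).
Δo < P, so pairing is avoided: the ground state is high-spin.
Filling d⁴ accordingly: t₂g³ eg¹.
Orbital CFSE = -0.6Δo = -0.6 × 20400 = -12240 cm⁻¹.
High-spin has no excess pairs, so no pairing correction applies.

-12240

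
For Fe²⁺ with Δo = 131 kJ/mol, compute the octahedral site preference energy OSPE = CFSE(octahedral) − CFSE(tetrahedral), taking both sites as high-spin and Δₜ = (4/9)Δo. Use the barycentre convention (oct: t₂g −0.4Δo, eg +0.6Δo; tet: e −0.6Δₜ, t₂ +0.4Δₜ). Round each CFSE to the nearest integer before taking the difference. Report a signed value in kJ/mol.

Fe is in group 8, so Fe²⁺ is d⁶ (8 − 2 = 6).
In an octahedral site d⁶ (HS) is t₂g⁴ eg², giving CFSE(oct) = -0.4Δo = -52 kJ/mol.
In a tetrahedral site the filling is e³ t₂³: CFSE(tet) = -0.6Δₜ = -0.6 × (4/9)(131) = -35 kJ/mol.
OSPE = -52 − (-35) = -17 kJ/mol.

-17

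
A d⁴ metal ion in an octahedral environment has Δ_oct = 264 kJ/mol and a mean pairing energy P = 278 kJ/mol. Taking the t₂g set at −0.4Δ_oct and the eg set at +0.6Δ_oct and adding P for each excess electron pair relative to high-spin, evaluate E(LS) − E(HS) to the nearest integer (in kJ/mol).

14

High-spin: t₂g³ eg¹, CFSE = -0.6Δ_oct = -158 kJ/mol.
For low-spin the configuration is t₂g⁴ eg⁰: orbital energy -1.6 × 264 = -422 kJ/mol, and 1 additional pair relative to high-spin adds 278 kJ/mol, giving -144 kJ/mol.
The difference is -144 − (-158) = 14 kJ/mol, so high-spin lies lower.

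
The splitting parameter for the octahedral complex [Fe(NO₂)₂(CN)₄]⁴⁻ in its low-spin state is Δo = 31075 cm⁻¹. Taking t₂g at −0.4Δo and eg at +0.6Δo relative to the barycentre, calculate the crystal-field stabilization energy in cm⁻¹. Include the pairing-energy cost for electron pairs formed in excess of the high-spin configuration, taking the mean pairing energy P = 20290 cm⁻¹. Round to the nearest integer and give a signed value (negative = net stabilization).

-34000

Ligand charges: 2×(-1) from NO₂⁻ and 4×(-1) from CN⁻ sum to -6; with overall charge -4, Fe is +2.
Fe is in group 8, so Fe²⁺ is d⁶ (8 − 2 = 6).
The d⁶ electrons fill as t₂g⁶ eg⁰.
The orbital stabilization is -2.4Δo = -2.4 × 31075 = -74580 cm⁻¹.
Relative to high-spin t₂g⁴ eg² (1 paired), the low-spin configuration has 2 additional pairs, contributing +2 × 20290 = +40580 cm⁻¹.
Net CFSE = -74580 + 40580 = -34000 cm⁻¹.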